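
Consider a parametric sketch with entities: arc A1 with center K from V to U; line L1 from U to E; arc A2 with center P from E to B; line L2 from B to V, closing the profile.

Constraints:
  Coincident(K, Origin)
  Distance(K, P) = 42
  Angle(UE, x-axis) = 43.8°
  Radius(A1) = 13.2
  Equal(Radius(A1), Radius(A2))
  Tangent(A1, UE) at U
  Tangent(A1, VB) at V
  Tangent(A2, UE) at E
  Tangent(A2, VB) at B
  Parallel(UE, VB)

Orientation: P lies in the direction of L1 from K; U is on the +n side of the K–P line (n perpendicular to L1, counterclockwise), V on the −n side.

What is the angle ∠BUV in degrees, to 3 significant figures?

57.8°

The slot axis is L1's direction at 43.8°, so u = (cos 43.8°, sin 43.8°) = (0.722, 0.692) and n = (−sin 43.8°, cos 43.8°) = (-0.692, 0.722). K is at the origin and P lies 42.0 along u from K, so P = 42.0·u = (30.3, 29.1). Tangency of A1 to both parallel lines with radius 13.2 puts U and V at K ± 13.2·n: U = (-9.14, 9.53), V = (9.14, -9.53). Equal radii place E and B the same way about P: E = P + 13.2·n = (21.2, 38.6), B = P − 13.2·n = (39.5, 19.5). Then cos ∠BUV = UB·UV / (|UB||UV|), giving 57.8°.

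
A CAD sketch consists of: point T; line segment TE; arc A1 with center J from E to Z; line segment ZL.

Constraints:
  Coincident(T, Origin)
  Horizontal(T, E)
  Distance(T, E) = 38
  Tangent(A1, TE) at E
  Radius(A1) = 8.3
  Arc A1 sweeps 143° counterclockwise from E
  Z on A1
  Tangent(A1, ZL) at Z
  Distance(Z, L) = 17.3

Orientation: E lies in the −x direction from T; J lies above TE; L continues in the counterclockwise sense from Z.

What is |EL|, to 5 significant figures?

26.832

T is at the origin; T and E share the same y with |TE| = 38.0 and E on the −x side, so E = (-38.000, 0.0000). A1 meets TE tangentially, so JE is at right angles to TE, so J = E + (0, 8.3) = (-38.000, 8.3000). On A1, E sits at bearing -90° from J; a 143° counterclockwise sweep puts Z at bearing 53°, so Z = J + 8.3·(cos 53°, sin 53°) = (-33.005, 14.929). Since A1 is tangent to ZL there, JZ ⟂ ZL, so ZL runs along (−sin 53°, cos 53°); with |ZL| = 17.3, L = (-46.821, 25.340). Then |EL| = |L − E| = 26.832.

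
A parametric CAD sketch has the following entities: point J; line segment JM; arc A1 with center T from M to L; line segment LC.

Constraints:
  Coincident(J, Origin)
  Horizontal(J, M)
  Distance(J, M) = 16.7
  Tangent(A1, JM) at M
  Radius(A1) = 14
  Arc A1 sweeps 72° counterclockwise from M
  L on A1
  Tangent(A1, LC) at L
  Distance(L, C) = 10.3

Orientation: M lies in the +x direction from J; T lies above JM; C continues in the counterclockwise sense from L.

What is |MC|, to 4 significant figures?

25.52

J is at the origin; JM is horizontal with |JM| = 16.7 and M on the +x side, so M = (16.70, 0.000). Tangency of A1 to JM means the radius TM is perpendicular to JM, so T = M + (0, 14) = (16.70, 14.00). On A1, M sits at bearing -90° from T; a 72° counterclockwise sweep puts L at bearing -18°, so L = T + 14.0·(cos -18°, sin -18°) = (30.01, 9.674). A1 meets LC tangentially, so TL is at right angles to LC, so LC runs along (−sin -18°, cos -18°); with |LC| = 10.3, C = (33.20, 19.47). Then |MC| = |C − M| = 25.52.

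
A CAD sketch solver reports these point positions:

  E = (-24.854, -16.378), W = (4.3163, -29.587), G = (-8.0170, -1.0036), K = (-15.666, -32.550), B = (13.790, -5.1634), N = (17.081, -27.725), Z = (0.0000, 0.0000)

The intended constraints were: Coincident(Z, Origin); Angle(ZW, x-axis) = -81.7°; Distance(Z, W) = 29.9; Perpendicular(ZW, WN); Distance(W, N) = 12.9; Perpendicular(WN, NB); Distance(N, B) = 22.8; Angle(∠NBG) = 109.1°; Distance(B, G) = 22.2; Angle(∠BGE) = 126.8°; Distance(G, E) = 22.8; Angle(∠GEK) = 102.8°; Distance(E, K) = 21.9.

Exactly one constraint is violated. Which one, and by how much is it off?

Distance(E, K) = 21.9 — off by 3.30.

Z = (0.00, 0.00) ✓; ZW at -81.70° ✓; |ZW| = 29.90 ✓; ∠(ZW, WN) = 90.00° ✓; |WN| = 12.90 ✓; ∠(WN, NB) = 90.00° ✓; |NB| = 22.80 ✓; ∠NBG = 109.1° ✓; |BG| = 22.20 ✓; ∠BGE = 126.8° ✓; |GE| = 22.80 ✓; ∠GEK = 102.8° ✓; |EK| = 18.60 ✗.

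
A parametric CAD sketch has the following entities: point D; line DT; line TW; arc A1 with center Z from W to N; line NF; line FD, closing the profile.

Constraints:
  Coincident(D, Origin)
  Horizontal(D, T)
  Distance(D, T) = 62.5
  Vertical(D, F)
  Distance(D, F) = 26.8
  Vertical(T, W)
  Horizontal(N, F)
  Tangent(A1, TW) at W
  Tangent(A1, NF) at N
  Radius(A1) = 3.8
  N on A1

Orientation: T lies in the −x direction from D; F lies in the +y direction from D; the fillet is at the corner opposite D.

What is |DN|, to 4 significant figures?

64.53

D is at the origin; DT is horizontal with |DT| = 62.5 and T on the −x side, so T = (-62.50, 0.000). D and F share the same x with |DF| = 26.8 and F on the +y side, so F = (0.000, 26.80). The virtual corner opposite D is at (-62.50, 26.80). Since A1 is tangent to TW there, ZW ⟂ TW and since A1 is tangent to NF there, ZN ⟂ NF, with radius 3.8, so the center Z sits 3.8 in from both sides at Z = (-58.70, 23.00). That places the tangent points at W = (-62.50, 23.00) on TW and N = (-58.70, 26.80) on NF. Then |DN| = |N − D| = 64.53.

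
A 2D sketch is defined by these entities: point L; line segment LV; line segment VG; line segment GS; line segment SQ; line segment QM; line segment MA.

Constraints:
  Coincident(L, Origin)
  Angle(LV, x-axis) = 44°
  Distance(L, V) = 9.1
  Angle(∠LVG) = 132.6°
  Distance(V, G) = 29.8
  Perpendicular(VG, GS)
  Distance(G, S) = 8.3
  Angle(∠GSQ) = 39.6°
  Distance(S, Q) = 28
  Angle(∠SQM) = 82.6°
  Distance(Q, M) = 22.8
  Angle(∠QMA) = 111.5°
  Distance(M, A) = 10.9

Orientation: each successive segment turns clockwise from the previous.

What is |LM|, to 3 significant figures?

49.3

L is at the origin; LV runs at 44.0° with length 9.1, so V = (6.55, 6.32). ∠LVG = 132.6° gives VG at -3.40° from the x-axis; with |VG| = 29.8, G = (36.3, 4.55). VG ⟂ GS, so GS runs at -93.4°; with |GS| = 8.3, S = (35.8, -3.73). ∠GSQ = 39.6° gives SQ at 126° from the x-axis; with |SQ| = 28.0, Q = (19.3, 18.9). ∠SQM = 82.6° gives QM at 28.8° from the x-axis; with |QM| = 22.8, M = (39.2, 29.8). Then |LM| = |M − L| = 49.3.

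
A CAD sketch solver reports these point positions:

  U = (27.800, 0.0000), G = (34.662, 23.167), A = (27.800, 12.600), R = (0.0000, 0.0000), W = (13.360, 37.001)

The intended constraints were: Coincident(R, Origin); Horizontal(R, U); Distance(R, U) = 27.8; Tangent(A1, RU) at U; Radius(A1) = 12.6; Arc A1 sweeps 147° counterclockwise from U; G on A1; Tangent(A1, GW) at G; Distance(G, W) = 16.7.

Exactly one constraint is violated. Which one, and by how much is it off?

Distance(G, W) = 16.7 — off by 8.70.

R = (0.00, 0.00) ✓; R.y = 0.00, U.y = 0.00 ✓; |RU| = 27.80 ✓; ∠(AU, UR) = 90.00° ✓; |AU| = 12.60 ✓; bearing(A→G) − bearing(A→U) = 147.0° ✓; |AG| = 12.60 ✓; ∠(AG, GW) = 90.00° ✓; |GW| = 25.40 ✗.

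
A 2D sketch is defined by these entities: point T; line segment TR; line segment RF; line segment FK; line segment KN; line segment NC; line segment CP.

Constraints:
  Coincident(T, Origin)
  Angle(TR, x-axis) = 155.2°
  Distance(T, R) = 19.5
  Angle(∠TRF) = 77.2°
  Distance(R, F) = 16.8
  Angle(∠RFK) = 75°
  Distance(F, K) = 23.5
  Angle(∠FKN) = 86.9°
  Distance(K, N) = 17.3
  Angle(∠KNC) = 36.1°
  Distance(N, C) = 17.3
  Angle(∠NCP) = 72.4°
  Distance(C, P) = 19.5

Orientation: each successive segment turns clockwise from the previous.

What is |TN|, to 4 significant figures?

10.19

T is at the origin; TR runs at 155.2° with length 19.5, so R = (-17.70, 8.179). ∠TRF = 77.2° gives RF at 52.40° from the x-axis; with |RF| = 16.8, F = (-7.451, 21.49). ∠RFK = 75.0° gives FK at -52.60° from the x-axis; with |FK| = 23.5, K = (6.822, 2.821). ∠FKN = 86.9° gives KN at -145.7° from the x-axis; with |KN| = 17.3, N = (-7.469, -6.928). Then |TN| = |N − T| = 10.19.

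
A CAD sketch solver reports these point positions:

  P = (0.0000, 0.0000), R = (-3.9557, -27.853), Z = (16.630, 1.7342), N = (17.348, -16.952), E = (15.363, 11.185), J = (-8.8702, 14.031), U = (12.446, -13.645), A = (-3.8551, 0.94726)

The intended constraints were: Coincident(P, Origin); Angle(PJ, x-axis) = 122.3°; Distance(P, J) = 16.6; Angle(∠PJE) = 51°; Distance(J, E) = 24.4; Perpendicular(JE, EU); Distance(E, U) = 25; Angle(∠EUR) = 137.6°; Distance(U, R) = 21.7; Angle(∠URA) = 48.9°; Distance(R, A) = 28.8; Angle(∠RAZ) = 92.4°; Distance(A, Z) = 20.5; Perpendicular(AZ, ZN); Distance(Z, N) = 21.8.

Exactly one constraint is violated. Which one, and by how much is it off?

Distance(Z, N) = 21.8 — off by 3.10.

P = (0.00, 0.00) ✓; PJ at 122.3° ✓; |PJ| = 16.60 ✓; ∠PJE = 51.00° ✓; |JE| = 24.40 ✓; ∠(JE, EU) = 90.00° ✓; |EU| = 25.00 ✓; ∠EUR = 137.6° ✓; |UR| = 21.70 ✓; ∠URA = 48.90° ✓; |RA| = 28.80 ✓; ∠RAZ = 92.40° ✓; |AZ| = 20.50 ✓; ∠(AZ, ZN) = 90.00° ✓; |ZN| = 18.70 ✗.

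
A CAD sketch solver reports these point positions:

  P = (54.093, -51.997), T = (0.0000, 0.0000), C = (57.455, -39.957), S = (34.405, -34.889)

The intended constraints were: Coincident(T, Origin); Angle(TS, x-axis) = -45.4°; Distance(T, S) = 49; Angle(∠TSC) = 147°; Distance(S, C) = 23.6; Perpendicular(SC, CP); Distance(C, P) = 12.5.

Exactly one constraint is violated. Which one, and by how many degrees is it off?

Perpendicular(SC, CP) — off by 3.20°.

T = (0.00, 0.00) ✓; TS at -45.40° ✓; |TS| = 49.00 ✓; ∠TSC = 147.0° ✓; |SC| = 23.60 ✓; ∠(SC, CP) = 93.20° ✗; |CP| = 12.50 ✓.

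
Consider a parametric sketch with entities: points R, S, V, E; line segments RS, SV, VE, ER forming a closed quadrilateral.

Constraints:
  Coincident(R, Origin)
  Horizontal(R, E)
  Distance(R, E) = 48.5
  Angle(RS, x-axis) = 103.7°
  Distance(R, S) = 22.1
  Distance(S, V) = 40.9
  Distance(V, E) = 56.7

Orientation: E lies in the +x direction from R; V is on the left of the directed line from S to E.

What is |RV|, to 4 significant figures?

55.87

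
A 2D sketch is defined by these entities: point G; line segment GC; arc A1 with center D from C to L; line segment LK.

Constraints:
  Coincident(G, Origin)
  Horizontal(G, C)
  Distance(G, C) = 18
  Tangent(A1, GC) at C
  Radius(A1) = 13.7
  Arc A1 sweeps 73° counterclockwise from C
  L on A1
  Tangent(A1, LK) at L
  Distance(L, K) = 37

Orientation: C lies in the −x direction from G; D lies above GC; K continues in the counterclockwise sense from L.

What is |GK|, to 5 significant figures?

45.465

G is at the origin; G and C share the same y with |GC| = 18.0 and C on the −x side, so C = (-18.000, 0.0000). Tangency of A1 to GC means the radius DC is perpendicular to GC, so D = C + (0, 13.7) = (-18.000, 13.700). On A1, C sits at bearing -90° from D; a 73° counterclockwise sweep puts L at bearing -17°, so L = D + 13.7·(cos -17°, sin -17°) = (-4.8986, 9.6945). Tangency of A1 to LK means the radius DL is perpendicular to LK, so LK runs along (−sin -17°, cos -17°); with |LK| = 37.0, K = (5.9191, 45.078). Then |GK| = |K − G| = 45.465.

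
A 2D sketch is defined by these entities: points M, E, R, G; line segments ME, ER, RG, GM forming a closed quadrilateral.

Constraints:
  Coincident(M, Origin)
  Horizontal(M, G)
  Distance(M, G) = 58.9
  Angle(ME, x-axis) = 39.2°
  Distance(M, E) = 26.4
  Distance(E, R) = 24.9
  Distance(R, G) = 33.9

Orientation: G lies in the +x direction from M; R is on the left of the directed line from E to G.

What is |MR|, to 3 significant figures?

51.2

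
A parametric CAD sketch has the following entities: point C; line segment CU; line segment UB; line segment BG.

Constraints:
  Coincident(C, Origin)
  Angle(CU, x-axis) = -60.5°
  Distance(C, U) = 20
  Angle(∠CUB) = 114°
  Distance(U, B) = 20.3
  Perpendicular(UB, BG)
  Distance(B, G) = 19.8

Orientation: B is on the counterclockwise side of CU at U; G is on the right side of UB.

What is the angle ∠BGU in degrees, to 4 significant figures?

45.71°

C is at the origin; CU runs at -60.5° with length 20.0, so U = 20.0·(cos -60.5°, sin -60.5°) = (9.848, -17.41). ∠CUB = 114.0°, so UB runs at -60.5° + (180° − 114.0°) = 5.500° from the x-axis; with |UB| = 20.3, B = U + 20.3·(cos 5.500°, sin 5.500°) = (30.06, -15.46). UB ⟂ BG; with |BG| = 19.8 on the right of UB, G = B + 19.8·(0.09585, -0.9954) = (31.95, -35.17). Then cos ∠BGU = GB·GU / (|GB||GU|), giving 45.71°.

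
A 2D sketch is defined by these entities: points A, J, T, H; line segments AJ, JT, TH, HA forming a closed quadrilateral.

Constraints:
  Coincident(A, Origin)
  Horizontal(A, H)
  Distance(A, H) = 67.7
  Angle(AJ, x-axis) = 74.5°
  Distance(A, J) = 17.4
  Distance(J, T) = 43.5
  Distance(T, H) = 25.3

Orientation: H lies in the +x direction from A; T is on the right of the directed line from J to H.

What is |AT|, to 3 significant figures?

43.0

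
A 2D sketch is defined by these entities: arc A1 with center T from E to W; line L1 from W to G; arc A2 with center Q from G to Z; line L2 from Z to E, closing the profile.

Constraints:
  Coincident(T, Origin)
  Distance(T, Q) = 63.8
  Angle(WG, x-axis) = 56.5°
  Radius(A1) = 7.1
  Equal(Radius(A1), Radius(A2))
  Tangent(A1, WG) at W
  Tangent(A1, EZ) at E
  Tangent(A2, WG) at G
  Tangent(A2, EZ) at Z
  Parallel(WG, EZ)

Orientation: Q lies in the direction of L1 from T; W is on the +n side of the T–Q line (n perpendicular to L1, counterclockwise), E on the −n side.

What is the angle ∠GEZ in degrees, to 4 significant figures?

12.55°

The slot axis is L1's direction at 56.5°, so u = (cos 56.5°, sin 56.5°) = (0.5519, 0.8339) and n = (−sin 56.5°, cos 56.5°) = (-0.8339, 0.5519). T is at the origin and Q lies 63.8 along u from T, so Q = 63.8·u = (35.21, 53.20). Tangency of A1 to both parallel lines with radius 7.1 puts W and E at T ± 7.1·n: W = (-5.921, 3.919), E = (5.921, -3.919). Equal radii place G and Z the same way about Q: G = Q + 7.1·n = (29.29, 57.12), Z = Q − 7.1·n = (41.13, 49.28). Then cos ∠GEZ = EG·EZ / (|EG||EZ|), giving 12.55°.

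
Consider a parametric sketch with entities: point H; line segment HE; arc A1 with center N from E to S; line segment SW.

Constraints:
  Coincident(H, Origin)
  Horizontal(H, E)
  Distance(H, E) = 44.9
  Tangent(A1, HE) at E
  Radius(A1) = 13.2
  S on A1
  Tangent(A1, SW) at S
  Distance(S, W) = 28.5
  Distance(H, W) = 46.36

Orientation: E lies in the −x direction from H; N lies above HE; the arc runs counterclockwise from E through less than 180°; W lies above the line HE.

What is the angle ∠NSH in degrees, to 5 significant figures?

173.88°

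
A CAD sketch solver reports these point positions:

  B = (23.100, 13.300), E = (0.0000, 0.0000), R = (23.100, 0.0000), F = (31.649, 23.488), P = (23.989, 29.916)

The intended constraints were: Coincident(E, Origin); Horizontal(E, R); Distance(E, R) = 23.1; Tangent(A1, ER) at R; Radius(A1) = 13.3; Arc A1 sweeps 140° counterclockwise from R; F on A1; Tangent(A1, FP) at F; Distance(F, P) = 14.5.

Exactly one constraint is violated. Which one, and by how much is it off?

Distance(F, P) = 14.5 — off by 4.50.

E = (0.00, 0.00) ✓; E.y = 0.00, R.y = 0.00 ✓; |ER| = 23.10 ✓; ∠(BR, RE) = 90.00° ✓; |BR| = 13.30 ✓; bearing(B→F) − bearing(B→R) = 140.0° ✓; |BF| = 13.30 ✓; ∠(BF, FP) = 90.00° ✓; |FP| = 10.00 ✗.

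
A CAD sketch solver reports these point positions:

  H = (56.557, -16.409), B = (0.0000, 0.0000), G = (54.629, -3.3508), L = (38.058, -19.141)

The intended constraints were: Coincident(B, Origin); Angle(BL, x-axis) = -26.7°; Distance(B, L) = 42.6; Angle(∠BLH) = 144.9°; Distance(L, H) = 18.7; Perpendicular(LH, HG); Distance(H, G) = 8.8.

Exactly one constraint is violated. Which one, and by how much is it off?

Distance(H, G) = 8.8 — off by 4.40.

B = (0.00, 0.00) ✓; BL at -26.70° ✓; |BL| = 42.60 ✓; ∠BLH = 144.9° ✓; |LH| = 18.70 ✓; ∠(LH, HG) = 90.00° ✓; |HG| = 13.20 ✗.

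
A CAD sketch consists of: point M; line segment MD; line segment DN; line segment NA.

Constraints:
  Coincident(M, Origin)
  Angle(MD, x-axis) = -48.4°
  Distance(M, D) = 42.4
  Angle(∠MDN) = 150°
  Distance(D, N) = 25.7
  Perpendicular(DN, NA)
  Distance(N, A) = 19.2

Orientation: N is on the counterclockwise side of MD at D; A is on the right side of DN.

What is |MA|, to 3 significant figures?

74.4

∠MDN = 150.0°, so DN runs at -48.4° + (180° − 150.0°) = -18.4° from the x-axis; with |DN| = 25.7, N = D + 25.7·(cos -18.4°, sin -18.4°) = (52.5, -39.8). DN is perpendicular to NA; with |NA| = 19.2 on the right of DN, A = N + 19.2·(-0.316, -0.949) = (46.5, -58.0). Then |MA| = |A − M| = 74.4.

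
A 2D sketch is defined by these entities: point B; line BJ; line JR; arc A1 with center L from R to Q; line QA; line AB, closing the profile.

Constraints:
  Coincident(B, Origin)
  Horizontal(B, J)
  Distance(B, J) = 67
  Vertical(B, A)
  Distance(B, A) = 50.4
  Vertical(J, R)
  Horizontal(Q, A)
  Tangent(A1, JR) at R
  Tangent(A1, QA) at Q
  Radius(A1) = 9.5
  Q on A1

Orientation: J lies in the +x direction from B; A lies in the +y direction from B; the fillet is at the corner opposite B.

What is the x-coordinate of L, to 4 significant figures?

57.50

B is at the origin; BJ is horizontal with |BJ| = 67.0 and J on the +x side, so J = (67.00, 0.000). BA is vertical with |BA| = 50.4 and A on the +y side, so A = (0.000, 50.40). The virtual corner opposite B is at (67.00, 50.40). Since A1 is tangent to JR there, LR ⟂ JR and the tangent condition forces LQ to be normal to QA, with radius 9.5, so the center L sits 9.5 in from both sides at L = (57.50, 40.90). So L.x = 57.50.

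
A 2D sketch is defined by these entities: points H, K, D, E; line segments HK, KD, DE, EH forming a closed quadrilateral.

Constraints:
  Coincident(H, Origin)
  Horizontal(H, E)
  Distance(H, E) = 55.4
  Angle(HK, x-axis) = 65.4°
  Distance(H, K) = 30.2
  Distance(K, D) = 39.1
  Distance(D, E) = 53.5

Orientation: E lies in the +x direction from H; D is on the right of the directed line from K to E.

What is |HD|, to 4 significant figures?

10.84

Checks: |HE| = 55.40 ✓; |HK| = 30.20 ✓; |KD| = 39.10 ✓; |DE| = 53.50 ✓.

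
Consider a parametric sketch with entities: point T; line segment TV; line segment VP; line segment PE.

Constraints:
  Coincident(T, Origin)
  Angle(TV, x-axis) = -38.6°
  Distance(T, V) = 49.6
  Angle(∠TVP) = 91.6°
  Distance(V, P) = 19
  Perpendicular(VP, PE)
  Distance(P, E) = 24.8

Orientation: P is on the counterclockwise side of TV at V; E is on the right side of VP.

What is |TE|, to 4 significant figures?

77.12

T is at the origin; TV runs at -38.6° with length 49.6, so V = 49.6·(cos -38.6°, sin -38.6°) = (38.76, -30.94). ∠TVP = 91.6°, so VP runs at -38.6° + (180° − 91.6°) = 49.80° from the x-axis; with |VP| = 19.0, P = V + 19.0·(cos 49.80°, sin 49.80°) = (51.03, -16.43). VP is perpendicular to PE; with |PE| = 24.8 on the right of VP, E = P + 24.8·(0.7638, -0.6455) = (69.97, -32.44). Then |TE| = |E − T| = 77.12.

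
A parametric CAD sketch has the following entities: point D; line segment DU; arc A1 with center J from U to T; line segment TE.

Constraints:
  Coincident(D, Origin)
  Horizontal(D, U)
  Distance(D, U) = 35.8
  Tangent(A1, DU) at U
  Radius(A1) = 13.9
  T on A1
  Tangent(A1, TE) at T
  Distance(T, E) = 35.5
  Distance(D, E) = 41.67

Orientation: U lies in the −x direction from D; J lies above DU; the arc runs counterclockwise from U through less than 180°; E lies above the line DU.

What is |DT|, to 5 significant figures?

24.527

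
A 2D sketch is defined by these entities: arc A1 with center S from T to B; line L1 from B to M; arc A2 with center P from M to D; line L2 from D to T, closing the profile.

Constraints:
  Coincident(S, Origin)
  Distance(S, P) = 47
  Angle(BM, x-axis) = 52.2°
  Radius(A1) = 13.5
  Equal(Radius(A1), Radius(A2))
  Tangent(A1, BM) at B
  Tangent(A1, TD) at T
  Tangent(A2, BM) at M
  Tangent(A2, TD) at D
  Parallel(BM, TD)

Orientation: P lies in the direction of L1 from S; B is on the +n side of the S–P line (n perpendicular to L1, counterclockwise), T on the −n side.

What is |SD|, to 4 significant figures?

48.90

Tangency of A1 to both parallel lines with radius 13.5 puts B and T at S ± 13.5·n: B = (-10.67, 8.274), T = (10.67, -8.274). Equal radii place M and D the same way about P: M = P + 13.5·n = (18.14, 45.41), D = P − 13.5·n = (39.47, 28.86). Then |SD| = |D − S| = 48.90.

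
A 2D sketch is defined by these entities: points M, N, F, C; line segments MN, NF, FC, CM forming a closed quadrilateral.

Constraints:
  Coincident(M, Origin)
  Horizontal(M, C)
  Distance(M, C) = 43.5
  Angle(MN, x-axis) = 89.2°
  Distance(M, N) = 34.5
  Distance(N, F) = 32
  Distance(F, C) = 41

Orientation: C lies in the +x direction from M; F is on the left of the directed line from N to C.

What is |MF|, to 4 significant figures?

50.81

Checks: |NF| = 32.00 ✓; |FC| = 41.00 ✓.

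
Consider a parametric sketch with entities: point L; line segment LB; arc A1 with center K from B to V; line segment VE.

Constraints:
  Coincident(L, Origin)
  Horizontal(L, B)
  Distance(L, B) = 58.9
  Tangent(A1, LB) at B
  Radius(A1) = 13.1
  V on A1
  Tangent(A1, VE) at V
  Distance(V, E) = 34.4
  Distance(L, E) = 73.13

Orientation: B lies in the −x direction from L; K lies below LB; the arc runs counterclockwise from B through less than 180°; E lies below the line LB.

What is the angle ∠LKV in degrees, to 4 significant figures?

163.7°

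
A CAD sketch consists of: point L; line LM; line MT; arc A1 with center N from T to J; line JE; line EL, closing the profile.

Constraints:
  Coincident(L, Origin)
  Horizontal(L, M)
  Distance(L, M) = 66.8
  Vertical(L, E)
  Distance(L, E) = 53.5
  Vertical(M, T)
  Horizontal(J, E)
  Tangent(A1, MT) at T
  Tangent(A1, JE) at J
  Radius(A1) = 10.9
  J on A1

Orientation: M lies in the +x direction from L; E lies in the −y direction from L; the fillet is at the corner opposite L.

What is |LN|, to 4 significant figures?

70.28

L is at the origin; L and M share the same y with |LM| = 66.8 and M on the +x side, so M = (66.80, 0.000). LE is vertical with |LE| = 53.5 and E on the −y side, so E = (0.000, -53.50). The virtual corner opposite L is at (66.80, -53.50). A1 meets MT tangentially, so NT is at right angles to MT and the tangent condition forces NJ to be normal to JE, with radius 10.9, so the center N sits 10.9 in from both sides at N = (55.90, -42.60). Then |LN| = |N − L| = 70.28.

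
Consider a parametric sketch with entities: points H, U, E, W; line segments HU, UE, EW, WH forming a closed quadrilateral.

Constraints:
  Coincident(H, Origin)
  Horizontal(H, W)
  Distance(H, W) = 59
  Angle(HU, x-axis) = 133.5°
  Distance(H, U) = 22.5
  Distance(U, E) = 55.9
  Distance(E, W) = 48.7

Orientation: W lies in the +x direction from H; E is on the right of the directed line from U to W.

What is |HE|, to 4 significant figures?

33.57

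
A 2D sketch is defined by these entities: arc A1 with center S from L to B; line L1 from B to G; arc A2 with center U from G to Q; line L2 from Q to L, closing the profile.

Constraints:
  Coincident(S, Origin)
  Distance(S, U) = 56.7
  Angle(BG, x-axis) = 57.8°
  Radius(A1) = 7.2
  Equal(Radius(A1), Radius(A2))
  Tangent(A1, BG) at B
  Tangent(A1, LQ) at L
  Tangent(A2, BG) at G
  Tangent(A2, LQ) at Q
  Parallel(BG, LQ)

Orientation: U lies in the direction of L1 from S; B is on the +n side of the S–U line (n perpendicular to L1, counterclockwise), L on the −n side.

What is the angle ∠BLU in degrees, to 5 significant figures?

82.763°

The slot axis is L1's direction at 57.8°, so u = (cos 57.8°, sin 57.8°) = (0.53288, 0.84619) and n = (−sin 57.8°, cos 57.8°) = (-0.84619, 0.53288). S is at the origin and U lies 56.7 along u from S, so U = 56.7·u = (30.214, 47.979). Tangency of A1 to both parallel lines with radius 7.2 puts B and L at S ± 7.2·n: B = (-6.0926, 3.8367), L = (6.0926, -3.8367). Then cos ∠BLU = LB·LU / (|LB||LU|), giving 82.763°.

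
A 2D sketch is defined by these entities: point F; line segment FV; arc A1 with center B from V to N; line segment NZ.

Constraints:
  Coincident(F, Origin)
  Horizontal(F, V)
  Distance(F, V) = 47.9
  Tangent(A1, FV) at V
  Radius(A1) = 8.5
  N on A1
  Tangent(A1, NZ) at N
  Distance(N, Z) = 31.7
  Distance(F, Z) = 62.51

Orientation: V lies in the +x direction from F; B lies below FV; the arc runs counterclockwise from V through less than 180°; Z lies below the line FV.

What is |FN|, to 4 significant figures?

40.98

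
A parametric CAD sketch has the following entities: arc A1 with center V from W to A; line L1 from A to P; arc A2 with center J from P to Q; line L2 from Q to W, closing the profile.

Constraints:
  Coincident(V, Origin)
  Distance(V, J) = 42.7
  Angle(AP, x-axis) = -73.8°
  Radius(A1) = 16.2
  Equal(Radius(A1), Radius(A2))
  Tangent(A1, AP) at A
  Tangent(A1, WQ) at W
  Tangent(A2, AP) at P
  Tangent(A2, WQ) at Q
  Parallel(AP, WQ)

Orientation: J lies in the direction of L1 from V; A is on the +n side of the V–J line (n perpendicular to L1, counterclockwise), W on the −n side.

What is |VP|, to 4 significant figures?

45.67

The slot axis is L1's direction at -73.8°, so u = (cos -73.8°, sin -73.8°) = (0.2790, -0.9603) and n = (−sin -73.8°, cos -73.8°) = (0.9603, 0.2790). V is at the origin and J lies 42.7 along u from V, so J = 42.7·u = (11.91, -41.00). Tangency of A1 to both parallel lines with radius 16.2 puts A and W at V ± 16.2·n: A = (15.56, 4.520), W = (-15.56, -4.520). Equal radii place P and Q the same way about J: P = J + 16.2·n = (27.47, -36.48), Q = J − 16.2·n = (-3.644, -45.52). Then |VP| = |P − V| = 45.67.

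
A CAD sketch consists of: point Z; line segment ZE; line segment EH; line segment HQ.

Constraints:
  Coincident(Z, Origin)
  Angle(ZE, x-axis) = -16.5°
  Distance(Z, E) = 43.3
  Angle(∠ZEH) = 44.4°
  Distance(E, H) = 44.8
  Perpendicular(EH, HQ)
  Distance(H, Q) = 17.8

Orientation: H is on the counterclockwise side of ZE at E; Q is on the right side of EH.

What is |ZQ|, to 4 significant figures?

50.05

∠ZEH = 44.4°, so EH runs at -16.5° + (180° − 44.4°) = 119.1° from the x-axis; with |EH| = 44.8, H = E + 44.8·(cos 119.1°, sin 119.1°) = (19.73, 26.85). The perpendicularity gives HQ at right angles to EH; with |HQ| = 17.8 on the right of EH, Q = H + 17.8·(0.8738, 0.4863) = (35.28, 35.50). Then |ZQ| = |Q − Z| = 50.05.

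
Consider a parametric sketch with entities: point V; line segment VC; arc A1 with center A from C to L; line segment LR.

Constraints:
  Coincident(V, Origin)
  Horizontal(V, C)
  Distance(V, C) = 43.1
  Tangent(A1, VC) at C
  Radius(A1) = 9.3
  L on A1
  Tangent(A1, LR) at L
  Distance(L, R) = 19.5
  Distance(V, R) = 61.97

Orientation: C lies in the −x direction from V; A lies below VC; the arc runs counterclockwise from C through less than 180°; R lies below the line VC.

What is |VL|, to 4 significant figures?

52.77

Checks: |AC| = 9.300 ✓; |AL| = 9.300 ✓; ∠(AL, LR) = 90.00° ✓; |LR| = 19.50 ✓; |VR| = 61.97 ✓.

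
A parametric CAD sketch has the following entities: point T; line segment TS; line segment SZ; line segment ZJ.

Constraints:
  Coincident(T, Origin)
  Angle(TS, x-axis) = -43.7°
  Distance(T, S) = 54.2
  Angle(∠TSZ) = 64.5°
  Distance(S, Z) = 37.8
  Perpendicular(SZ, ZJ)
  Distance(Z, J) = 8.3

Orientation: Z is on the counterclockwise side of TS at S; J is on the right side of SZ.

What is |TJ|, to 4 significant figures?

59.02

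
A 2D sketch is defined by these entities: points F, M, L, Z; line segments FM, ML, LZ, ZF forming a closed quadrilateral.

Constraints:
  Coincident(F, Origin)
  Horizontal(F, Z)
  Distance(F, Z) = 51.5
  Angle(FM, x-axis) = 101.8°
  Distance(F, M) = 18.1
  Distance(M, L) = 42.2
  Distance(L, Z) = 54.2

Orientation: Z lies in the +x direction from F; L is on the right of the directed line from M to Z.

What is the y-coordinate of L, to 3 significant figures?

-24.0

Checks: |ML| = 42.20 ✓; |LZ| = 54.20 ✓.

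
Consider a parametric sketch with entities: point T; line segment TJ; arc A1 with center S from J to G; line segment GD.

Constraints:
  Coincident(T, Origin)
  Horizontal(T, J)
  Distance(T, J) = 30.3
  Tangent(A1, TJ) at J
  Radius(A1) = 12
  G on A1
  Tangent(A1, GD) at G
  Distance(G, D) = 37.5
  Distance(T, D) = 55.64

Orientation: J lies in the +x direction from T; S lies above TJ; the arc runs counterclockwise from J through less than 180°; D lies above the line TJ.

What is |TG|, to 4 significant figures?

44.53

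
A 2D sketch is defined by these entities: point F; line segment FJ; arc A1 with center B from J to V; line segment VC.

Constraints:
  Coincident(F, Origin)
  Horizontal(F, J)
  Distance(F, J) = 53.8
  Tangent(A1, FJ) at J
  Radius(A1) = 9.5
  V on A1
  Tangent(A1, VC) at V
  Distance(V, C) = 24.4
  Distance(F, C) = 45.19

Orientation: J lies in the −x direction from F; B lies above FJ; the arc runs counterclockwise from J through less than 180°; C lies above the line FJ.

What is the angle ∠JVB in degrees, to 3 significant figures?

56.7°

Checks: F = (0.00, 0.00) ✓; |BV| = 9.500 ✓; ∠(BV, VC) = 90.00° ✓; |VC| = 24.40 ✓; |FC| = 45.19 ✓.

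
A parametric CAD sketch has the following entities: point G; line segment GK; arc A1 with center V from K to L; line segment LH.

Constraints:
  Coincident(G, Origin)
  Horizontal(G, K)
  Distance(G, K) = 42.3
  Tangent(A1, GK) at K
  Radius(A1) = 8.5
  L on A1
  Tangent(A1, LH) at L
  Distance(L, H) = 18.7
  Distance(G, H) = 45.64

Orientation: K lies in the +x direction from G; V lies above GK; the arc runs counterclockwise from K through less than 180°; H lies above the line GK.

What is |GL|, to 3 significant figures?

50.6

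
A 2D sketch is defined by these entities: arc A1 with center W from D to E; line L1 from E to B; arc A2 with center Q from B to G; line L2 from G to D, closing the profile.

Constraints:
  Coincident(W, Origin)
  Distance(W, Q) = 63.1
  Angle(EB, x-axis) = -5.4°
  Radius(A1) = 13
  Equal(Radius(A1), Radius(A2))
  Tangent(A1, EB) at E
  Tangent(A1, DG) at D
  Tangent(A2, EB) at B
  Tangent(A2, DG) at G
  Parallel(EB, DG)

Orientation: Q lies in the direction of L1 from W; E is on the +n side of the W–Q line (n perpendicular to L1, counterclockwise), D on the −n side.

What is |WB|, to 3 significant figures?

64.4

The slot axis is L1's direction at -5.4°, so u = (cos -5.4°, sin -5.4°) = (0.996, -0.0941) and n = (−sin -5.4°, cos -5.4°) = (0.0941, 0.996). W is at the origin and Q lies 63.1 along u from W, so Q = 63.1·u = (62.8, -5.94). Tangency of A1 to both parallel lines with radius 13.0 puts E and D at W ± 13.0·n: E = (1.22, 12.9), D = (-1.22, -12.9). Equal radii place B and G the same way about Q: B = Q + 13.0·n = (64.0, 7.00), G = Q − 13.0·n = (61.6, -18.9). Then |WB| = |B − W| = 64.4.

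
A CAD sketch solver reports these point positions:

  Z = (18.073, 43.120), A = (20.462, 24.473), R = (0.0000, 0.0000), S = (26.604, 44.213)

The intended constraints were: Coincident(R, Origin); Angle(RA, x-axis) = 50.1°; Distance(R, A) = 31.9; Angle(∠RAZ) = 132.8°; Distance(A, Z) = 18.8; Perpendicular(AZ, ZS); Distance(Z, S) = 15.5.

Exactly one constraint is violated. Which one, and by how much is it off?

Distance(Z, S) = 15.5 — off by 6.90.

R = (0.00, 0.00) ✓; RA at 50.10° ✓; |RA| = 31.90 ✓; ∠RAZ = 132.8° ✓; |AZ| = 18.80 ✓; ∠(AZ, ZS) = 90.00° ✓; |ZS| = 8.601 ✗.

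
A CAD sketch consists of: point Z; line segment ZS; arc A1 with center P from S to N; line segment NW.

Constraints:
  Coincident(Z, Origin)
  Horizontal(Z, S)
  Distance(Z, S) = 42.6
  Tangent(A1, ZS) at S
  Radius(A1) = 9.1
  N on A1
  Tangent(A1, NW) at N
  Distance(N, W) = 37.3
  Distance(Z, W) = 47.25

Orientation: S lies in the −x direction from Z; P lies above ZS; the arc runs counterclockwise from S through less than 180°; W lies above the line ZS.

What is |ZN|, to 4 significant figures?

34.53

Z is at the origin; ZS is horizontal with |ZS| = 42.6 and S on the −x side, so S = (-42.60, 0.000). Since A1 is tangent to ZS there, PS ⟂ ZS, so P = S + (0, 9.1) = (-42.60, 9.100). Since PN ⟂ NW (tangency), |PW| = √(9.1² + 37.3²) = 38.39 regardless of where N sits on A1. So W lies on both circle(Z, 47.25) and circle(P, 38.39); the above-ZS intersection is W = (-22.27, 41.67). N is the foot of the tangent from W: N = (-33.96, 6.249).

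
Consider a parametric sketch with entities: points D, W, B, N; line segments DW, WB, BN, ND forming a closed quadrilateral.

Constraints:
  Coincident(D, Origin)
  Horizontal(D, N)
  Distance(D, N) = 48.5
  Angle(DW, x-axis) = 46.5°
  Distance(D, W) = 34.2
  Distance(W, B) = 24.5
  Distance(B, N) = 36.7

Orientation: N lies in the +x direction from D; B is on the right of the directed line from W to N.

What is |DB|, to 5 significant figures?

12.371

Checks: |WB| = 24.50 ✓; |BN| = 36.70 ✓.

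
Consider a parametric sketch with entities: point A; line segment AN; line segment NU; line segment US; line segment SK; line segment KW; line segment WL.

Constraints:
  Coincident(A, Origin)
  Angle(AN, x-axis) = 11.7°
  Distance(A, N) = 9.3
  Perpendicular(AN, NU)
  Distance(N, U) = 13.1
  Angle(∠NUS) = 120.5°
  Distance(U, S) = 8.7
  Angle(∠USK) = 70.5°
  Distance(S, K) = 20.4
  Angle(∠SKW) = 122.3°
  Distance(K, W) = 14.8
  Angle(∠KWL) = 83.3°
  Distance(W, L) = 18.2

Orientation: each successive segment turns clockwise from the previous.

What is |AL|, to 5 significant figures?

19.631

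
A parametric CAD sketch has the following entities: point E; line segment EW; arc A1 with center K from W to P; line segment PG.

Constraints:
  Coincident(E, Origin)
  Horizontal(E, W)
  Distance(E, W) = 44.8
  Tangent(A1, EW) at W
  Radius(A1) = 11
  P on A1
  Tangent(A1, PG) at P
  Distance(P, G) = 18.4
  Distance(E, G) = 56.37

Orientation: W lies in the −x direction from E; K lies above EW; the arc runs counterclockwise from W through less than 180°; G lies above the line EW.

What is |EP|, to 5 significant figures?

39.660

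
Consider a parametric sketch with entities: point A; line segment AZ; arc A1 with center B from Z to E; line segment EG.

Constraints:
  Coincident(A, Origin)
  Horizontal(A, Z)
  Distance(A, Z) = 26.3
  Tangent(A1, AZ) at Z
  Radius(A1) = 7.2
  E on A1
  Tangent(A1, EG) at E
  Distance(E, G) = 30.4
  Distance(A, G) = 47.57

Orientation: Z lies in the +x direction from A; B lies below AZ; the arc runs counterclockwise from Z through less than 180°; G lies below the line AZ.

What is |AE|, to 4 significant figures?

21.50

A is at the origin; AZ is horizontal with |AZ| = 26.3 and Z on the +x side, so Z = (26.30, 0.000). Since A1 is tangent to AZ there, BZ ⟂ AZ, so B = Z + (0, -7.2) = (26.30, -7.200). Since BE ⟂ EG (tangency), |BG| = √(7.2² + 30.4²) = 31.24 regardless of where E sits on A1. So G lies on both circle(A, 47.57) and circle(B, 31.24); the below-AZ intersection is G = (28.09, -38.39). E is the foot of the tangent from G: E = (19.40, -9.258).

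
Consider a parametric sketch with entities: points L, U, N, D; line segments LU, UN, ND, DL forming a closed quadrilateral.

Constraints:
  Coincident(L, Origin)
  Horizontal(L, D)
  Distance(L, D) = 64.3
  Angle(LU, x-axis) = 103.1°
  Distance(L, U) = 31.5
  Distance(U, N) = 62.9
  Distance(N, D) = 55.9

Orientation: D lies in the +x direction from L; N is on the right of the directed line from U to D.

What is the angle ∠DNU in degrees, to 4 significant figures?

81.53°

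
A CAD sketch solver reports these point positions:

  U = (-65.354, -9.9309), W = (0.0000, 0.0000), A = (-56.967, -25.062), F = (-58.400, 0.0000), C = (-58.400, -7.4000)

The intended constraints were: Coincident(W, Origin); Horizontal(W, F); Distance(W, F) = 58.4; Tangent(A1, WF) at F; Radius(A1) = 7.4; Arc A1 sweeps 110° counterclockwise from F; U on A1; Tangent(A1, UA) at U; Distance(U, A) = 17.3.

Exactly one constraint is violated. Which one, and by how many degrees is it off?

Tangent(A1, UA) at U — off by 9.00°.

W = (0.00, 0.00) ✓; W.y = 0.00, F.y = 0.00 ✓; |WF| = 58.40 ✓; ∠(CF, FW) = 90.00° ✓; |CF| = 7.400 ✓; bearing(C→U) − bearing(C→F) = 110.0° ✓; |CU| = 7.400 ✓; ∠(CU, UA) = 81.00° ✗; |UA| = 17.30 ✓.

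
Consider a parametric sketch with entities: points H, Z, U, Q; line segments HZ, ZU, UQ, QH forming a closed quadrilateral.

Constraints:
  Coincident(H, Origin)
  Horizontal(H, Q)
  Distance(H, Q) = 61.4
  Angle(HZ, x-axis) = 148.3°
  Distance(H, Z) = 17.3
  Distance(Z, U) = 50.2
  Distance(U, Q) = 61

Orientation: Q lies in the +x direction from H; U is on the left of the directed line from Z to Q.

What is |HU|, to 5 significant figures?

49.425

H is at the origin; HQ is horizontal with |HQ| = 61.4 and Q in +x, so Q = (61.4, 0). HZ runs at 148.3° with |HZ| = 17.3, so Z = (-14.719, 9.0907). U is determined by |ZU| = 50.2 and |UQ| = 61.0 together: it lies at the intersection of circle(Z, 50.2) and circle(Q, 61.0). With |ZQ| = 76.660, the foot of the radical line on ZQ is 30.497 from Z and the perpendicular offset is √(50.2² − 30.497²) = 39.875. Taking the left-of-ZQ solution: U = (20.291, 45.067).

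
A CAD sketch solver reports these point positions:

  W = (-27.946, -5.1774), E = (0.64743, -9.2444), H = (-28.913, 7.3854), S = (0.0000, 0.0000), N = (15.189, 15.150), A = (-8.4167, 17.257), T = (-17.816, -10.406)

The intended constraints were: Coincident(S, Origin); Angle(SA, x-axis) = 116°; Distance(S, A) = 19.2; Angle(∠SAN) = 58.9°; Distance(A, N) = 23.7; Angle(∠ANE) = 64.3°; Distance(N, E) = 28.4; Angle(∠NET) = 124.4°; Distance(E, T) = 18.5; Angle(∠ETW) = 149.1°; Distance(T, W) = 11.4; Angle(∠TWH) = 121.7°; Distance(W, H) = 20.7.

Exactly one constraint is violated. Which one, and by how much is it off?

Distance(W, H) = 20.7 — off by 8.10.

S = (0.00, 0.00) ✓; SA at 116.0° ✓; |SA| = 19.20 ✓; ∠SAN = 58.90° ✓; |AN| = 23.70 ✓; ∠ANE = 64.30° ✓; |NE| = 28.40 ✓; ∠NET = 124.4° ✓; |ET| = 18.50 ✓; ∠ETW = 149.1° ✓; |TW| = 11.40 ✓; ∠TWH = 121.7° ✓; |WH| = 12.60 ✗.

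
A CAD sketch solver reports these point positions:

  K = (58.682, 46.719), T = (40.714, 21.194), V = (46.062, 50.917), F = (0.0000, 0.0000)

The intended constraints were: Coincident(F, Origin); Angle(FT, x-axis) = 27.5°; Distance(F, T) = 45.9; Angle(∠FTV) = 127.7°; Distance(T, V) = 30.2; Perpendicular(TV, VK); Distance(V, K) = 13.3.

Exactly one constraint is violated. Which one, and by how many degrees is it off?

Perpendicular(TV, VK) — off by 8.20°.

F = (0.00, 0.00) ✓; FT at 27.50° ✓; |FT| = 45.90 ✓; ∠FTV = 127.7° ✓; |TV| = 30.20 ✓; ∠(TV, VK) = 98.20° ✗; |VK| = 13.30 ✓.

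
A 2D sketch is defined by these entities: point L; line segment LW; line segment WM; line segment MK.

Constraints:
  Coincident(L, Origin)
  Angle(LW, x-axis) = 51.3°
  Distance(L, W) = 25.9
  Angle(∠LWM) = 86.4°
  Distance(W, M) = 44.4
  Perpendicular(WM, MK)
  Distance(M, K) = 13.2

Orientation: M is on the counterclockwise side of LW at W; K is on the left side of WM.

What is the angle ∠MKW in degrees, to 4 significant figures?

73.44°

L is at the origin; LW runs at 51.3° with length 25.9, so W = 25.9·(cos 51.3°, sin 51.3°) = (16.19, 20.21). ∠LWM = 86.4°, so WM runs at 51.3° + (180° − 86.4°) = 144.9° from the x-axis; with |WM| = 44.4, M = W + 44.4·(cos 144.9°, sin 144.9°) = (-20.13, 45.74). WM is perpendicular to MK; with |MK| = 13.2 on the left of WM, K = M + 13.2·(-0.5750, -0.8181) = (-27.72, 34.94). Then cos ∠MKW = KM·KW / (|KM||KW|), giving 73.44°.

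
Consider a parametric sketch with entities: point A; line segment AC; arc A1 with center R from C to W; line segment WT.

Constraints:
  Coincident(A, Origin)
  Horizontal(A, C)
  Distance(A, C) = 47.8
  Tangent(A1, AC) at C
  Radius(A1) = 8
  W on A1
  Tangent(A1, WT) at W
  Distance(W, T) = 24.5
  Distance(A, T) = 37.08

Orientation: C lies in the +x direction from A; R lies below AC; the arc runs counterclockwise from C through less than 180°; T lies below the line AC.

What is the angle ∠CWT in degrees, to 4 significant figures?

151.2°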